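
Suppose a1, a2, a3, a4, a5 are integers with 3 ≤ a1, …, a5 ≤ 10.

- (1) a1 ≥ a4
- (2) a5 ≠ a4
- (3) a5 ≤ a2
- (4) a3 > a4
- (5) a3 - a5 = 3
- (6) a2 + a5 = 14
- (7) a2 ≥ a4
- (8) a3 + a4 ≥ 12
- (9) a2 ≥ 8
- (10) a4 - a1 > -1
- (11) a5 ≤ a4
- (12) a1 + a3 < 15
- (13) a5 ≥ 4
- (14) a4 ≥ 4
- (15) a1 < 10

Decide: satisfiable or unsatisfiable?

The assignment a1 = 6, a2 = 9, a3 = 8, a4 = 6, a5 = 5 works:
  constraint 5 holds since a3 - a5 = 3.
  constraint 6 holds since a2 + a5 = 14.
  constraint 8 holds since a3 + a4 = 14.
The rest check out directly.

Satisfiable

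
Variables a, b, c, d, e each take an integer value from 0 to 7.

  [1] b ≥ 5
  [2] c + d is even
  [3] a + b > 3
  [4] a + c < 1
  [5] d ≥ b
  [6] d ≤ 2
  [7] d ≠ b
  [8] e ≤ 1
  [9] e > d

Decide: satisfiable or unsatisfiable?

From constraint 1: b ≥ 5. From constraints 5 and 6: b ≤ d and d ≤ 2, so b ≤ 2. But 2 < 5, so no value of b works.

Unsatisfiable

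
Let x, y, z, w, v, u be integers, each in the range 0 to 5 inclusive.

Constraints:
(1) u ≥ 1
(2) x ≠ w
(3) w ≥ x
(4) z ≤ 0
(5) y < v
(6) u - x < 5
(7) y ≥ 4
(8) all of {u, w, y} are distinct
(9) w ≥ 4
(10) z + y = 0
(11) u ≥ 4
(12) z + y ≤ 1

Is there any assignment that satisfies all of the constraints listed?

Constraints 7, 9, and 11 confine each of u, w, y to the 2 values {4, 5} (the domain already gives each ≤ 5).
Constraint 8 requires all 3 of them to be distinct, but only 2 values are available — impossible by the pigeonhole principle.

Unsatisfiable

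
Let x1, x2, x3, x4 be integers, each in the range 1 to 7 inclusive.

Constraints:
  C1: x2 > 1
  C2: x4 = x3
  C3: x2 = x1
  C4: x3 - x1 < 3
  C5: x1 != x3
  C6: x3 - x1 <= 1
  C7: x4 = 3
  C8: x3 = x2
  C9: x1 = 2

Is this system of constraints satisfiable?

Constraint 7 fixes x4 = 3 and constraint 9 fixes x1 = 2. Constraints 2, 3, and 8 give x4 = x3 = x2 = x1, so x4 = x1. But 3 ≠ 2 — contradiction.

Unsatisfiable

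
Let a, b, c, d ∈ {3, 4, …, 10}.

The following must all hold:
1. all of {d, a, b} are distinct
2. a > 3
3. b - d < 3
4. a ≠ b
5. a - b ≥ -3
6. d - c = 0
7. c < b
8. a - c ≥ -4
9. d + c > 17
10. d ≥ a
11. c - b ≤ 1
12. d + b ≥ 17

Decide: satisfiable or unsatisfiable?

Satisfiable

Take a = 7, b = 10, c = 9, d = 9. Then constraint 3: b - d = 1; constraint 5: a - b = -3; constraint 6: d - c = 0, and every other listed constraint is also met.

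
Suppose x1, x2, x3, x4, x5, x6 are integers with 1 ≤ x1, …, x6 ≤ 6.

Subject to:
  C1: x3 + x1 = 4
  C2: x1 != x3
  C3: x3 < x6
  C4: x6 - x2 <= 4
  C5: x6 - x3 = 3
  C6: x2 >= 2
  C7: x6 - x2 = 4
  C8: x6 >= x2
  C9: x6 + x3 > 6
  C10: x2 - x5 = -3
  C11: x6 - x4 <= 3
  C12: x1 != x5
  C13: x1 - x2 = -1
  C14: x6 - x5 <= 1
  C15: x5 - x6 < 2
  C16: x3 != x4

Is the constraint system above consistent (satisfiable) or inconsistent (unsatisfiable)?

Satisfiable

Try x1 = 1, x2 = 2, x3 = 3, x4 = 5, x5 = 5, x6 = 6.
Check constraint 1: x3 + x1 = 4; constraint 4: x6 - x2 = 4; constraint 5: x6 - x3 = 3. The remaining constraints are straightforward to verify.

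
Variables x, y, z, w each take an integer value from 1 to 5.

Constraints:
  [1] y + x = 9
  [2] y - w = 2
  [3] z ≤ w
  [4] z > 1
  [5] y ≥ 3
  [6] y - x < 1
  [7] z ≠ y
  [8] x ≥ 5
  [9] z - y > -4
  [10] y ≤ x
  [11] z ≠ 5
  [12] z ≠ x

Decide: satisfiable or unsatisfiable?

One satisfying assignment is x = 5, y = 4, z = 2, w = 2.
For the less obvious constraints — constraint 1: y + x = 9; constraint 2: y - w = 2 — and the others hold by inspection.

Satisfiable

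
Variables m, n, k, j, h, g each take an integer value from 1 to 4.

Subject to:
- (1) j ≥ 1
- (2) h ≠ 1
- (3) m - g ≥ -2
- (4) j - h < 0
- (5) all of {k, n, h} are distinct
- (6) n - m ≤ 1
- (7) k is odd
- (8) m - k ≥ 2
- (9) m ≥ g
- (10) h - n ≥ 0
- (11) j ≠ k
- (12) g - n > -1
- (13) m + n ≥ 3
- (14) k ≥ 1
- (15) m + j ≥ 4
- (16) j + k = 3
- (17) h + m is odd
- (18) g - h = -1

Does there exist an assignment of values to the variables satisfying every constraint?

Setting (m, n, k, j, h, g) = (3, 3, 1, 2, 4, 3) satisfies everything: constraint 3: m - g = 0; constraint 4: j - h = -2, and the others follow.

Satisfiable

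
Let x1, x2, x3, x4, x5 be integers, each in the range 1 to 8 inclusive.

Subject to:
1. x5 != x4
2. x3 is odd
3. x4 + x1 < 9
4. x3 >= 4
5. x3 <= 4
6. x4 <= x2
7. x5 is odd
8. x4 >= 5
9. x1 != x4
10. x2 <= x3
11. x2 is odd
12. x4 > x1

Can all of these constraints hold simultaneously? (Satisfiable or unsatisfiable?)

Unsatisfiable

From constraints 6 and 8: x2 ≥ x4 and x4 ≥ 5, so x2 ≥ 5. From constraints 5 and 10: x2 ≤ x3 and x3 ≤ 4, so x2 ≤ 4. But 4 < 5, so no value of x2 works.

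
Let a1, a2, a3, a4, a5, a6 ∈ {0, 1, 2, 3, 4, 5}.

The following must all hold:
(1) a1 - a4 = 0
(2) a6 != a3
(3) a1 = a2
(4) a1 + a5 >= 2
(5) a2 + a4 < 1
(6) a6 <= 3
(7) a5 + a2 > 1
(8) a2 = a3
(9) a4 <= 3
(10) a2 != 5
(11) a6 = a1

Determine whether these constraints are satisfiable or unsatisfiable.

From constraints 3, 8, and 11, a6 = a1 = a2 = a3, so a6 = a3. But constraint 2 says a6 ≠ a3. Contradiction.

Unsatisfiable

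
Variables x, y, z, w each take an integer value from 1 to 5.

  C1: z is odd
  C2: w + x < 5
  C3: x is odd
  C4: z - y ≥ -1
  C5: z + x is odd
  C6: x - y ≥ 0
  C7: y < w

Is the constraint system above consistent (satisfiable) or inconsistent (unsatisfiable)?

Constraint 1 makes z odd and constraint 3 makes x odd, so z + x must be even. Constraint 5 says z + x is odd — contradiction.

Unsatisfiable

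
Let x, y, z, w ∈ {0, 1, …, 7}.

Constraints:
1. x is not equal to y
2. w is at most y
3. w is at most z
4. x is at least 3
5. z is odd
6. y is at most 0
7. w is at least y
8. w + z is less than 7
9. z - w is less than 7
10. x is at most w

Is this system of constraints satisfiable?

From constraints 4 and 10: w ≥ x and x ≥ 3, so w ≥ 3. From constraints 2 and 6: w ≤ y and y ≤ 0, so w ≤ 0. But 0 < 3, so no value of w works.

Unsatisfiable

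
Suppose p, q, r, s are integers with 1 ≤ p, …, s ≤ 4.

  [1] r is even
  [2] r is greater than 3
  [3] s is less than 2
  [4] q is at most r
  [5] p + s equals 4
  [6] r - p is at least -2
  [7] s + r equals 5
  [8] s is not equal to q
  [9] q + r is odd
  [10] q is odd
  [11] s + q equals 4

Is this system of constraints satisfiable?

Try p = 3, q = 3, r = 4, s = 1.
Check constraint 5: p + s = 4; constraint 6: r - p = 1; constraint 7: s + r = 5. The remaining constraints are straightforward to verify.

Satisfiable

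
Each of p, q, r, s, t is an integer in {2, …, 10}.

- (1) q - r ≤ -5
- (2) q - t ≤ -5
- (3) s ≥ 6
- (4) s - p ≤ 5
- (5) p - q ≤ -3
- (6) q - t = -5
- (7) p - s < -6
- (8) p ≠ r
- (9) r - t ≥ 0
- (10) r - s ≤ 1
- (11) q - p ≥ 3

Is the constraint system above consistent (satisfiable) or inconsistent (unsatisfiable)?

Constraints 2, 4, 9, 10, and 11 give s − r ≥ -1, r − t ≥ 0, t − q ≥ 5, q − p ≥ 3, p − s ≥ -5.
Adding all 5 inequalities: the left sides telescope to 0, and the right sides sum to (-1) + 0 + 5 + 3 + (-5) = 2. So 0 ≥ 2, which is false.

Unsatisfiable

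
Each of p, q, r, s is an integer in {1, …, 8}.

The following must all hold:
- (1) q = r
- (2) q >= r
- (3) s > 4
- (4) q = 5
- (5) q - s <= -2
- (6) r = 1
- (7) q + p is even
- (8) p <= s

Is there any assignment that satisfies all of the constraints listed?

Constraint 4 fixes q = 5 and constraint 6 fixes r = 1, but constraint 1 requires q = r. Since 5 ≠ 1, contradiction.

Unsatisfiable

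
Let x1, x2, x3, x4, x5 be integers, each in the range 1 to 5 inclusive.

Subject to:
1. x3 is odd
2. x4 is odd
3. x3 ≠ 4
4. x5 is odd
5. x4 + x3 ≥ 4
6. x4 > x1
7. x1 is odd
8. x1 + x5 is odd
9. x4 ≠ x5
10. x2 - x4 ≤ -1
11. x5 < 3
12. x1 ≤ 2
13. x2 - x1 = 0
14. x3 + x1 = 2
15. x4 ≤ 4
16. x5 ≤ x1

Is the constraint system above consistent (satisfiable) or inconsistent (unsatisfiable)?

Constraint 7 makes x1 odd and constraint 4 makes x5 odd, so x1 + x5 must be even. Constraint 8 says x1 + x5 is odd — contradiction.

Unsatisfiable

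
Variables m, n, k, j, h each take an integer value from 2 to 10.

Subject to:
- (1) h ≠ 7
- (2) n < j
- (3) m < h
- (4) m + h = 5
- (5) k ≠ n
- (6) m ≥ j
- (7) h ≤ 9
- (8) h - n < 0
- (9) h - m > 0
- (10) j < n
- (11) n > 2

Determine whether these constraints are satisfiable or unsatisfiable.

Constraints 2, 3, 6, and 8 give n < j, j ≤ m, m < h, h < n. Chaining: n < j ≤ m < h < n, which forces n < n — impossible.

Unsatisfiable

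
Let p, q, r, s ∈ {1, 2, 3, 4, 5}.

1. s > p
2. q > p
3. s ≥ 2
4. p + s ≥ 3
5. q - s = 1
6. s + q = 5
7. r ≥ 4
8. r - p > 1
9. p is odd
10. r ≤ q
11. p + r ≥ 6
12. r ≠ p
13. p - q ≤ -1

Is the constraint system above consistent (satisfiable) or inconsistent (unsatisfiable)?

From constraint 3: s ≥ 2. From constraints 7 and 10: q ≥ r ≥ 4. Hence s + q ≥ 6. But constraint 6 requires s + q = 5, and 5 < 6. Contradiction.

Unsatisfiable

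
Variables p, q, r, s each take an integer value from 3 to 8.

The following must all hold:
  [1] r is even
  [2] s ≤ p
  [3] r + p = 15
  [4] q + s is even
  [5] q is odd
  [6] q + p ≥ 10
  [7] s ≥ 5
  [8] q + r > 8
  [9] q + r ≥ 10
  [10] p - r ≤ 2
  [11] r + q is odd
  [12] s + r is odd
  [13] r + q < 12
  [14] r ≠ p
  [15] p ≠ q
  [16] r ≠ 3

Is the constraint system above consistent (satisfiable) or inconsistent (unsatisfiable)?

The assignment p = 7, q = 3, r = 8, s = 5 works:
  constraint 3 holds since r + p = 15.
  constraint 6 holds since q + p = 10.
  constraint 8 holds since q + r = 11.
The rest check out directly.

Satisfiable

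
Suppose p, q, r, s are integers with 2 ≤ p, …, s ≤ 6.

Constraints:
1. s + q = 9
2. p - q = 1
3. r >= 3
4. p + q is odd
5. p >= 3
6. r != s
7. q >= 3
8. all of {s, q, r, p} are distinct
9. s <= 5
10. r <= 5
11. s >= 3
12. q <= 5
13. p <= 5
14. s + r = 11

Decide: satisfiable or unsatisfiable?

Unsatisfiable

Constraints 3, 5, 7, 9, 10, 11, 12, and 13 confine each of s, q, r, p to the 3 values {3, …, 5}.
Constraint 8 requires all 4 of them to be distinct, but only 3 values are available — impossible by the pigeonhole principle.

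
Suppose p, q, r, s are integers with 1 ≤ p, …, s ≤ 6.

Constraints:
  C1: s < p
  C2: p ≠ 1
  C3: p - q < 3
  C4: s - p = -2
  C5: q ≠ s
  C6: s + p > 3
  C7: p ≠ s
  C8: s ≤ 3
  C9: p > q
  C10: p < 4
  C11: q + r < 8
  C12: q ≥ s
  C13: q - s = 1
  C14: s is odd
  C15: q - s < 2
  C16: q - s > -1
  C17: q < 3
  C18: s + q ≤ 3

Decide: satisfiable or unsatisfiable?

Satisfiable

One satisfying assignment is p = 3, q = 2, r = 3, s = 1.
For the less obvious constraints — constraint 3: p - q = 1; constraint 4: s - p = -2 — and the others hold by inspection.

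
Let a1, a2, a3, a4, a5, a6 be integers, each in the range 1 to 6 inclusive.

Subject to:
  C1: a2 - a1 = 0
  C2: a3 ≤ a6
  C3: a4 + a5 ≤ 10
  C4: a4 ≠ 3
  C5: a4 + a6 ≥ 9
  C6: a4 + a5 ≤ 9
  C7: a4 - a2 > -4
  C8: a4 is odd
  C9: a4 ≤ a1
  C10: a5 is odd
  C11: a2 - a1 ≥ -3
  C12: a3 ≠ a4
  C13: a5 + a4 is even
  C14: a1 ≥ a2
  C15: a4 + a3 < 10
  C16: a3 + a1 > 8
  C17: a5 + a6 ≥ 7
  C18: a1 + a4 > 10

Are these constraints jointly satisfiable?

Satisfiable

Try a1 = 6, a2 = 6, a3 = 3, a4 = 5, a5 = 3, a6 = 6.
Check constraint 1: a2 - a1 = 0; constraint 3: a4 + a5 = 8; constraint 5: a4 + a6 = 11. The remaining constraints are straightforward to verify.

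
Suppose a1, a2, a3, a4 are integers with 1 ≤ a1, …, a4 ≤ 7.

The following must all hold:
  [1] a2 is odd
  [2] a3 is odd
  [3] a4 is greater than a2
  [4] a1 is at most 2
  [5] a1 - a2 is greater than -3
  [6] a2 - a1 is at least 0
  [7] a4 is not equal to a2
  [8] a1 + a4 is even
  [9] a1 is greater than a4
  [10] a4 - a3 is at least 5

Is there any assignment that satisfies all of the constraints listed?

Constraints 3, 6, and 9 give a1 ≤ a2, a2 < a4, a4 < a1. Chaining: a1 ≤ a2 < a4 < a1, which forces a1 < a1 — impossible.

Unsatisfiable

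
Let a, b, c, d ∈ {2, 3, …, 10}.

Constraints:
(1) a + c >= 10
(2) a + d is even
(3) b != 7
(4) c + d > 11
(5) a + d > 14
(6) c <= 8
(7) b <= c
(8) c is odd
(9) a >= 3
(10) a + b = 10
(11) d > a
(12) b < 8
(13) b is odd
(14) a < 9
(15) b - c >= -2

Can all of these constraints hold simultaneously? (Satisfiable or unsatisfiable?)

Satisfiable

The assignment a = 7, b = 3, c = 5, d = 9 works:
  constraint 1 holds since a + c = 12.
  constraint 4 holds since c + d = 14.
The rest check out directly.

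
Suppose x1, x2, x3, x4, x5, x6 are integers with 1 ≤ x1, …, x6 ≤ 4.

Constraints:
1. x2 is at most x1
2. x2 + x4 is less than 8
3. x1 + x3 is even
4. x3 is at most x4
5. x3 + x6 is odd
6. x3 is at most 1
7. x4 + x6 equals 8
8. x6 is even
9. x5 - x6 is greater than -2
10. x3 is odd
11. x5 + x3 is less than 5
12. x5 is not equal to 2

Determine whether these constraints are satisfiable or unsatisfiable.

Satisfiable

Take x1 = 3, x2 = 1, x3 = 1, x4 = 4, x5 = 3, x6 = 4. Then constraint 2: x2 + x4 = 5; constraint 7: x4 + x6 = 8; constraint 9: x5 - x6 = -1, and every other listed constraint is also met.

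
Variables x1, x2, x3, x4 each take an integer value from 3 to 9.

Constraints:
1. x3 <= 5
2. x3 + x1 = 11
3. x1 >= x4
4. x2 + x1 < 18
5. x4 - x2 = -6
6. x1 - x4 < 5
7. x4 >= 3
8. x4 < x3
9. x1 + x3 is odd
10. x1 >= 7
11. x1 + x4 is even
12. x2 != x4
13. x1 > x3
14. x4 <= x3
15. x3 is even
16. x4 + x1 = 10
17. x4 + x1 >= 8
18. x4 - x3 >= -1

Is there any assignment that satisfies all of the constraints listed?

Satisfiable

The assignment x1 = 7, x2 = 9, x3 = 4, x4 = 3 works:
  constraint 2 holds since x3 + x1 = 11.
  constraint 4 holds since x2 + x1 = 16.
  constraint 5 holds since x4 - x2 = -6.
The rest check out directly.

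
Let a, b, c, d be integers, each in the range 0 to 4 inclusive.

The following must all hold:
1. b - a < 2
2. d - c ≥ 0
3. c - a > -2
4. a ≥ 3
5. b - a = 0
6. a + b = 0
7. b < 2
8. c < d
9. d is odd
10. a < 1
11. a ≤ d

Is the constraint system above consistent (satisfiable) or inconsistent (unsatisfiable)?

Unsatisfiable

From constraint 4: a ≥ 3. From constraint 10: a ≤ 0. But 0 < 3, so no value of a works.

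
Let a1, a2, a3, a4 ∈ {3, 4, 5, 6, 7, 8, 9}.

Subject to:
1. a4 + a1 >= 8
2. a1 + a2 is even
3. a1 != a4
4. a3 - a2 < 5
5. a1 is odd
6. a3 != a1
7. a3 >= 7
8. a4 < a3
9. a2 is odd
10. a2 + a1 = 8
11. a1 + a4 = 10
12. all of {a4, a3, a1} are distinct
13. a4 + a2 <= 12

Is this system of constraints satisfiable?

One satisfying assignment is a1 = 3, a2 = 5, a3 = 9, a4 = 7.
For the less obvious constraints — constraint 1: a4 + a1 = 10; constraint 4: a3 - a2 = 4 — and the others hold by inspection.

Satisfiable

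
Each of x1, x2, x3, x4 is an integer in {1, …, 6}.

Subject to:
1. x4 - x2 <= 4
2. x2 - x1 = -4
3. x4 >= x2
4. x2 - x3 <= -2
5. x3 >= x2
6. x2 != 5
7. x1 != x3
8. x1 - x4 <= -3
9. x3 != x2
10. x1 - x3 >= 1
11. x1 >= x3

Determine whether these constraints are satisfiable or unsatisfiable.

Constraints 1, 4, 8, and 10 give x1 − x3 ≥ 1, x3 − x2 ≥ 2, x2 − x4 ≥ -4, x4 − x1 ≥ 3.
Adding all 4 inequalities: the left sides telescope to 0, and the right sides sum to 1 + 2 + (-4) + 3 = 2. So 0 ≥ 2, which is false.

Unsatisfiable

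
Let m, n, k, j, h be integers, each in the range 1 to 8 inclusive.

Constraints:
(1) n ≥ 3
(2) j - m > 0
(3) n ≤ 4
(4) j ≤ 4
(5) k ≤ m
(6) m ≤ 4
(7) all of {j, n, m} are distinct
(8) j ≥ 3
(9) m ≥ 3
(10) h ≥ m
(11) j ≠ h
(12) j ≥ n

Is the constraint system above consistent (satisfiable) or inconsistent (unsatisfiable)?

Constraints 1, 3, 4, 6, 8, and 9 confine each of j, n, m to the 2 values {3, 4}.
Constraint 7 requires all 3 of them to be distinct, but only 2 values are available — impossible by the pigeonhole principle.

Unsatisfiable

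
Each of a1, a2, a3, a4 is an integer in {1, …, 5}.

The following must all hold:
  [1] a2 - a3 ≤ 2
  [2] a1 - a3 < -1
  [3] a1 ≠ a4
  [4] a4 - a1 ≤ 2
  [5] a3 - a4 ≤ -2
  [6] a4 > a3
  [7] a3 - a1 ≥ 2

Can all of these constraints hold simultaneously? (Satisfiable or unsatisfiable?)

Unsatisfiable

Constraints 4, 5, and 7 give a1 − a4 ≥ -2, a4 − a3 ≥ 2, a3 − a1 ≥ 2.
Adding all 3 inequalities: the left sides telescope to 0, and the right sides sum to (-2) + 2 + 2 = 2. So 0 ≥ 2, which is false.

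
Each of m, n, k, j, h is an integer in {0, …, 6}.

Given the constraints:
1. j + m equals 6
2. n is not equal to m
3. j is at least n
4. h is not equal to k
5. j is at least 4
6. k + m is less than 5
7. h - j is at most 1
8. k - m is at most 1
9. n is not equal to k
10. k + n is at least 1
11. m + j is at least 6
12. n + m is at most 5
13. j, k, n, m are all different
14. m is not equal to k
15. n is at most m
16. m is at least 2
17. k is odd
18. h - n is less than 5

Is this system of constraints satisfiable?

The assignment m = 2, n = 0, k = 1, j = 4, h = 4 works:
  constraint 1 holds since j + m = 6.
  constraint 6 holds since k + m = 3.
  constraint 7 holds since h - j = 0.
The rest check out directly.

Satisfiable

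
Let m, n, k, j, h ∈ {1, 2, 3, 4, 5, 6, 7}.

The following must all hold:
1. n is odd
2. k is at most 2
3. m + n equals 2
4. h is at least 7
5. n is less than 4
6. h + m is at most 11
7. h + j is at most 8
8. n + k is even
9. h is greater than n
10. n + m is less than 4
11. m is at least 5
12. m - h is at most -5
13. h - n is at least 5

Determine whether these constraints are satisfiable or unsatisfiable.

Unsatisfiable

From constraint 4: h ≥ 7. From constraint 11: m ≥ 5. Hence h + m ≥ 12. But constraint 6 requires h + m ≤ 11, and 11 < 12. Contradiction.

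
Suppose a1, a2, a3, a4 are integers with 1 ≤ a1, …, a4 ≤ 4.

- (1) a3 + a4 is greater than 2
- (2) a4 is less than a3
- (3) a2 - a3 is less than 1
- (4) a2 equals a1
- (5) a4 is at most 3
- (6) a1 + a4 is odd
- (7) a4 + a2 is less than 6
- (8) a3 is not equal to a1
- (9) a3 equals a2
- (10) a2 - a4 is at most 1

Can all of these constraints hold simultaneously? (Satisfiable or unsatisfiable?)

Unsatisfiable

From constraints 4 and 9, a3 = a2 = a1, so a3 = a1. But constraint 8 says a3 ≠ a1. Contradiction.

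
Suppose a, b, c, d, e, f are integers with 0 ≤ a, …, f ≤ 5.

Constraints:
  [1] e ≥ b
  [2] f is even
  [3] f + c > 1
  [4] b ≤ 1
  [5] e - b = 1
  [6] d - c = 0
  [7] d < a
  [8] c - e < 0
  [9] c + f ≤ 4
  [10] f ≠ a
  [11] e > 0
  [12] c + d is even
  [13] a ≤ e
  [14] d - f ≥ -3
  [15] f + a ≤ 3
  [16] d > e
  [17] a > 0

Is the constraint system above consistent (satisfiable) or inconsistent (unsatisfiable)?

Constraints 7, 13, and 16 give d < a, a ≤ e, e < d. Chaining: d < a ≤ e < d, which forces d < d — impossible.

Unsatisfiable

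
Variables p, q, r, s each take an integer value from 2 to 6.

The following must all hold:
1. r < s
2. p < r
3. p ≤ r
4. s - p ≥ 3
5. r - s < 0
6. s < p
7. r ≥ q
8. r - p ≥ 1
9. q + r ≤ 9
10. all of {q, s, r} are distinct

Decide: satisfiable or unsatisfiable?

Unsatisfiable

Constraints 2, 5, and 6 give r < s, s < p, p < r. Chaining: r < s < p < r, which forces r < r — impossible.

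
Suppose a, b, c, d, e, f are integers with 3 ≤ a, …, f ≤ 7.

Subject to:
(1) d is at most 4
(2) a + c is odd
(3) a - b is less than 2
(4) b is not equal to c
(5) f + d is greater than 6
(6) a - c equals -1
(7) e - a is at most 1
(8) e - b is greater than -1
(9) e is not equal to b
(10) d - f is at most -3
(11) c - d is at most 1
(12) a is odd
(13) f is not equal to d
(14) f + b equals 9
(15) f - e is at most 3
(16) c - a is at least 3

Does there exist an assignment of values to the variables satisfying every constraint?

Unsatisfiable

Constraints 7, 10, 11, 15, and 16 give e − f ≥ -3, f − d ≥ 3, d − c ≥ -1, c − a ≥ 3, a − e ≥ -1.
Adding all 5 inequalities: the left sides telescope to 0, and the right sides sum to (-3) + 3 + (-1) + 3 + (-1) = 1. So 0 ≥ 1, which is false.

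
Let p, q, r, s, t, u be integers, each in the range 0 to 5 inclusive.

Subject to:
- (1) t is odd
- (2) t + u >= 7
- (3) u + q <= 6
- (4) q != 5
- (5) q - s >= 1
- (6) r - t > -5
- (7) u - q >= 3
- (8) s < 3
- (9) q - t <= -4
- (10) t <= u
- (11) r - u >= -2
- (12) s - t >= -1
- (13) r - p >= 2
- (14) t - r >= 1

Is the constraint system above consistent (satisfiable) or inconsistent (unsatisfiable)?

Constraints 5, 7, 11, 12, and 14 give r − u ≥ -2, u − q ≥ 3, q − s ≥ 1, s − t ≥ -1, t − r ≥ 1.
Adding all 5 inequalities: the left sides telescope to 0, and the right sides sum to (-2) + 3 + 1 + (-1) + 1 = 2. So 0 ≥ 2, which is false.

Unsatisfiable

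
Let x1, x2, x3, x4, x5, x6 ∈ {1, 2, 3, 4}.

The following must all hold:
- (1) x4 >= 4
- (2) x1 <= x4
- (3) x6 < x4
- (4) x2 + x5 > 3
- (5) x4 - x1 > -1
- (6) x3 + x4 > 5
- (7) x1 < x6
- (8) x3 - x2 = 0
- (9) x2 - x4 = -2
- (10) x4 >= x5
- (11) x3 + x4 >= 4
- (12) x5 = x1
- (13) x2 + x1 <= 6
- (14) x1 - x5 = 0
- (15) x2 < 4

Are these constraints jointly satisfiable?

One satisfying assignment is x1 = 2, x2 = 2, x3 = 2, x4 = 4, x5 = 2, x6 = 3.
For the less obvious constraints — constraint 4: x2 + x5 = 4; constraint 5: x4 - x1 = 2; constraint 6: x3 + x4 = 6 — and the others hold by inspection.

Satisfiable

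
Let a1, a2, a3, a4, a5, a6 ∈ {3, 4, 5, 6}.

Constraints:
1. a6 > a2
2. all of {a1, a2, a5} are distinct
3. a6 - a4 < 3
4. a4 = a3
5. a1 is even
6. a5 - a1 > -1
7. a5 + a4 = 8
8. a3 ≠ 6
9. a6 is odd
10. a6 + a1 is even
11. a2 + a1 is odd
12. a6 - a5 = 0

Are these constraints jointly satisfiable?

Unsatisfiable

Constraint 9 makes a6 odd and constraint 5 makes a1 even, so a6 + a1 must be odd. Constraint 10 says a6 + a1 is even — contradiction.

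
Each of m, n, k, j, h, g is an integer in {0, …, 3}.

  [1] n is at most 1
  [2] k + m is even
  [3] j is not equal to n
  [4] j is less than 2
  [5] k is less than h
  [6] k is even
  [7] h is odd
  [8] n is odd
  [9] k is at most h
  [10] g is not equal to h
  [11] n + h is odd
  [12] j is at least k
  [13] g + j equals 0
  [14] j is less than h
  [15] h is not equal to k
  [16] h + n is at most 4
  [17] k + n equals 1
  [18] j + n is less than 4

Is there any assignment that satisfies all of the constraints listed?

Constraint 8 makes n odd and constraint 7 makes h odd, so n + h must be even. Constraint 11 says n + h is odd — contradiction.

Unsatisfiable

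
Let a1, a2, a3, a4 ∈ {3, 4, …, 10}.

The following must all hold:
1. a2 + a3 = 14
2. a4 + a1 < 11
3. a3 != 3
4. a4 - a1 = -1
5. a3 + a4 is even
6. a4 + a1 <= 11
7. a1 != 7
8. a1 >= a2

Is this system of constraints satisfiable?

Setting (a1, a2, a3, a4) = (5, 4, 10, 4) satisfies everything: constraint 1: a2 + a3 = 14; constraint 2: a4 + a1 = 9; constraint 4: a4 - a1 = -1, and the others follow.

Satisfiable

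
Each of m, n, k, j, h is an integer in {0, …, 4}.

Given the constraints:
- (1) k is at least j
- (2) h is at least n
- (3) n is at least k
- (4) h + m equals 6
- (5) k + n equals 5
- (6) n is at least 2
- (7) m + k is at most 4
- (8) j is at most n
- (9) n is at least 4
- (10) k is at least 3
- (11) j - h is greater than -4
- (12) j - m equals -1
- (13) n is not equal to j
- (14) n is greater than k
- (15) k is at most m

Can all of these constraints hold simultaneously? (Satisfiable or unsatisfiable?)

Unsatisfiable

From constraints 2 and 9: h ≥ n ≥ 4. From constraints 10 and 15: m ≥ k ≥ 3. Hence h + m ≥ 7. But constraint 4 requires h + m = 6, and 6 < 7. Contradiction.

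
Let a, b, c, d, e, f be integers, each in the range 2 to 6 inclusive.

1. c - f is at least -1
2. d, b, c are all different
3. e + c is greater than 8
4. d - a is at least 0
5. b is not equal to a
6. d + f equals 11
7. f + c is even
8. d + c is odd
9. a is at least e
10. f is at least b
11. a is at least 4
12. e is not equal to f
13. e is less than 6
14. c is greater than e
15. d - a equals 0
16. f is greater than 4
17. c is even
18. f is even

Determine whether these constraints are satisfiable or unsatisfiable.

Setting (a, b, c, d, e, f) = (5, 3, 6, 5, 5, 6) satisfies everything: constraint 1: c - f = 0; constraint 3: e + c = 11, and the others follow.

Satisfiable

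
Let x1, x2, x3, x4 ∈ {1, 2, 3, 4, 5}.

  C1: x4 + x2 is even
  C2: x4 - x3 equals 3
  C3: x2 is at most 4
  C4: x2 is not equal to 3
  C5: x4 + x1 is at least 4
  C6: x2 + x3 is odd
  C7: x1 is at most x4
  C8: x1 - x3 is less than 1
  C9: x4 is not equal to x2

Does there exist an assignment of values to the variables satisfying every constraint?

Take x1 = 1, x2 = 1, x3 = 2, x4 = 5. Then constraint 2: x4 - x3 = 3; constraint 5: x4 + x1 = 6, and every other listed constraint is also met.

Satisfiable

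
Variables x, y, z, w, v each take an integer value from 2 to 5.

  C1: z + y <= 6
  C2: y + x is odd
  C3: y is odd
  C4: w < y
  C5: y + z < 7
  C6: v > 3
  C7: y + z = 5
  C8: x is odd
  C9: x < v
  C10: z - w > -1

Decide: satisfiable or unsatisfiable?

Constraint 3 makes y odd and constraint 8 makes x odd, so y + x must be even. Constraint 2 says y + x is odd — contradiction.

Unsatisfiable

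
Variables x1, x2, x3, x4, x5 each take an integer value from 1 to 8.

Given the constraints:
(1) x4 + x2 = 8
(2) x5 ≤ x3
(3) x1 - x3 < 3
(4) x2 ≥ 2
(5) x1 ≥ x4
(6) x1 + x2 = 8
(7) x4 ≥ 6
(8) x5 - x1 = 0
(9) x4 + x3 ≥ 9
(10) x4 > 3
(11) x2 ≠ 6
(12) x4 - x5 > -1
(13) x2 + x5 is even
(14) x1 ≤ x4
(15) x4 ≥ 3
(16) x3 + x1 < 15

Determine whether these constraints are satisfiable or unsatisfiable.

Satisfiable

Take x1 = 6, x2 = 2, x3 = 6, x4 = 6, x5 = 6. Then constraint 1: x4 + x2 = 8; constraint 3: x1 - x3 = 0, and every other listed constraint is also met.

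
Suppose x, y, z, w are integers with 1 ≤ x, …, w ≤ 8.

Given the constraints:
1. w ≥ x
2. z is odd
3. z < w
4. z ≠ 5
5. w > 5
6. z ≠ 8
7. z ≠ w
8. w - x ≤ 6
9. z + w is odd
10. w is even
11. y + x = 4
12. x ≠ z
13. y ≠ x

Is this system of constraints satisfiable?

Satisfiable

Setting (x, y, z, w) = (3, 1, 1, 6) satisfies everything: constraint 2: z = 1 is odd; constraint 8: w - x = 3; constraint 11: y + x = 4, and the others follow.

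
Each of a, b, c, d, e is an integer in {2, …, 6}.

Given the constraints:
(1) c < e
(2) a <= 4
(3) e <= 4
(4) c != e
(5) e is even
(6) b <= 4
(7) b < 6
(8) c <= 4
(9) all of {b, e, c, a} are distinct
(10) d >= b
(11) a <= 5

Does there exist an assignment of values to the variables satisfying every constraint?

Unsatisfiable

Constraints 2, 3, 6, and 8 confine each of b, e, c, a to the 3 values {2, …, 4} (the domain already gives each ≥ 2).
Constraint 9 requires all 4 of them to be distinct, but only 3 values are available — impossible by the pigeonhole principle.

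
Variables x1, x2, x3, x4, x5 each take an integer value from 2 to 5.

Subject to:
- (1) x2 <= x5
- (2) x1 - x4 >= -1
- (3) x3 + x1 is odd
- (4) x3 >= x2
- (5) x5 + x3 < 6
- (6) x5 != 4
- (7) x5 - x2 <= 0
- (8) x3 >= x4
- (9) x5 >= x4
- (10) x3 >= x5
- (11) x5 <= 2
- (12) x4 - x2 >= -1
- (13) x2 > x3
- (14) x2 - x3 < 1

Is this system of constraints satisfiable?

Unsatisfiable

Constraints 1, 10, and 13 give x2 ≤ x5, x5 ≤ x3, x3 < x2. Chaining: x2 ≤ x5 ≤ x3 < x2, which forces x2 < x2 — impossible.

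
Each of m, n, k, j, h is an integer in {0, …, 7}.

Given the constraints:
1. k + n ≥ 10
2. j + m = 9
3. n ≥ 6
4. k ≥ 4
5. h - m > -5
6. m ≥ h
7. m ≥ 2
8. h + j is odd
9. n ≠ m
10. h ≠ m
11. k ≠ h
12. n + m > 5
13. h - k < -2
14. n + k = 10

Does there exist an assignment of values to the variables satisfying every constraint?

Take m = 2, n = 6, k = 4, j = 7, h = 0. Then constraint 1: k + n = 10; constraint 2: j + m = 9; constraint 5: h - m = -2, and every other listed constraint is also met.

Satisfiable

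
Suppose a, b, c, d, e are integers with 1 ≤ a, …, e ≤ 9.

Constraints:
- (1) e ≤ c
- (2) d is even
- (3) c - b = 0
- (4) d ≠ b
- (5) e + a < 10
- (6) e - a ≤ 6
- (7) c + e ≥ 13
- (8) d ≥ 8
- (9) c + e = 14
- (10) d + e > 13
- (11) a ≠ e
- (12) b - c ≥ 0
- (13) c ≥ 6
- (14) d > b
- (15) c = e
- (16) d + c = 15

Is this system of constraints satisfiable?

Satisfiable

The assignment a = 2, b = 7, c = 7, d = 8, e = 7 works:
  constraint 3 holds since c - b = 0.
  constraint 5 holds since e + a = 9.
The rest check out directly.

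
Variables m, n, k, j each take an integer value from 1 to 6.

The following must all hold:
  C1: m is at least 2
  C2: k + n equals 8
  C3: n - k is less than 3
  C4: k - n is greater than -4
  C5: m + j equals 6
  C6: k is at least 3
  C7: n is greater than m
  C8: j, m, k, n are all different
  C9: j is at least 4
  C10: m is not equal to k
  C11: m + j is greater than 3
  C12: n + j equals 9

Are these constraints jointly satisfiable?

Try m = 2, n = 5, k = 3, j = 4.
Check constraint 2: k + n = 8; constraint 3: n - k = 2; constraint 4: k - n = -2. The remaining constraints are straightforward to verify.

Satisfiable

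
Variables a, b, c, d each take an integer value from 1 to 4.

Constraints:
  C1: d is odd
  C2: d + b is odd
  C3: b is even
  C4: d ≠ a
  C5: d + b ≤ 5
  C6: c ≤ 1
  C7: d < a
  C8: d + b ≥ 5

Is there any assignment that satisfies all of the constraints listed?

The assignment a = 3, b = 4, c = 1, d = 1 works:
  constraint 1 holds since d = 1 is odd.
  constraint 5 holds since d + b = 5.
  constraint 8 holds since d + b = 5.
The rest check out directly.

Satisfiable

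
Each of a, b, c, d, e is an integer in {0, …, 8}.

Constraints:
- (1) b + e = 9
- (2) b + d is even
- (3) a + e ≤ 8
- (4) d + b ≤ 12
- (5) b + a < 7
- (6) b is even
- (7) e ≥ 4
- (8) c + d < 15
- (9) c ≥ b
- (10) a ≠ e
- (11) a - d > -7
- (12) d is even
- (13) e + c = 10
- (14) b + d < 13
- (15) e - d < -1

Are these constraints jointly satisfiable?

Try a = 2, b = 4, c = 5, d = 8, e = 5.
Check constraint 1: b + e = 9; constraint 3: a + e = 7; constraint 4: d + b = 12. The remaining constraints are straightforward to verify.

Satisfiable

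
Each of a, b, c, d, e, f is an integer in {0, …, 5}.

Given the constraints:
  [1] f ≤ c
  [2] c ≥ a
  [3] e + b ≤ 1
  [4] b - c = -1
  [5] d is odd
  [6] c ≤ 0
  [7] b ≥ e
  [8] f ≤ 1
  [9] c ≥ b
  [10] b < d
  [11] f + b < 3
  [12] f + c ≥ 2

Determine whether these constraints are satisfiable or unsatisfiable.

From constraint 8: f ≤ 1. From constraint 6: c ≤ 0. Hence f + c ≤ 1. But constraint 12 requires f + c ≥ 2, and 2 > 1. Contradiction.

Unsatisfiable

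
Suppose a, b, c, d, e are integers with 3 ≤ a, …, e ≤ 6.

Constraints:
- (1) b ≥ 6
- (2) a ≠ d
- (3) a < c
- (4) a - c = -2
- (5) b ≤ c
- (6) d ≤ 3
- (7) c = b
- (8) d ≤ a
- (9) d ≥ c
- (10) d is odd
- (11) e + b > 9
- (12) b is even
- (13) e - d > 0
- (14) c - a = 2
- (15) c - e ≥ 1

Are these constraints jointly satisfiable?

Unsatisfiable

From constraints 1 and 5: c ≥ b and b ≥ 6, so c ≥ 6. From constraints 6 and 9: c ≤ d and d ≤ 3, so c ≤ 3. But 3 < 6, so no value of c works.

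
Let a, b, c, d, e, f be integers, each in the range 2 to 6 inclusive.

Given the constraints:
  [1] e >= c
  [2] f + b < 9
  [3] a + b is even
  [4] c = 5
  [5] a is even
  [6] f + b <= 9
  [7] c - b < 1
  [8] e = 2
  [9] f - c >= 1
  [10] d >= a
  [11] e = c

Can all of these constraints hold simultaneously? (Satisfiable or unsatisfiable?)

Constraint 8 fixes e = 2 and constraint 4 fixes c = 5, but constraint 11 requires e = c. Since 2 ≠ 5, contradiction.

Unsatisfiable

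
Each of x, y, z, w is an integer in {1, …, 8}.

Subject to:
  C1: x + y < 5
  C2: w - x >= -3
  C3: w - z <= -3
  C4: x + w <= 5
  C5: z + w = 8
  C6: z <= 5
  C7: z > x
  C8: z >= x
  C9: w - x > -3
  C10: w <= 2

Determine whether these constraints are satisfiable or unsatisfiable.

Unsatisfiable

From constraint 6: z ≤ 5. From constraint 10: w ≤ 2. Hence z + w ≤ 7. But constraint 5 requires z + w = 8, and 8 > 7. Contradiction.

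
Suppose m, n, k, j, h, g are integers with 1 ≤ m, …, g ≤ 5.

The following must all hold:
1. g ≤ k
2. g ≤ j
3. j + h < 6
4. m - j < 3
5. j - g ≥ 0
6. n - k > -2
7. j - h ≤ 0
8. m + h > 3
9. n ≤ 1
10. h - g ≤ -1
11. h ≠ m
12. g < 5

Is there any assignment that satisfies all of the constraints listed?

Unsatisfiable

Constraints 5, 7, and 10 give h − j ≥ 0, j − g ≥ 0, g − h ≥ 1.
Adding all 3 inequalities: the left sides telescope to 0, and the right sides sum to 0 + 0 + 1 = 1. So 0 ≥ 1, which is false.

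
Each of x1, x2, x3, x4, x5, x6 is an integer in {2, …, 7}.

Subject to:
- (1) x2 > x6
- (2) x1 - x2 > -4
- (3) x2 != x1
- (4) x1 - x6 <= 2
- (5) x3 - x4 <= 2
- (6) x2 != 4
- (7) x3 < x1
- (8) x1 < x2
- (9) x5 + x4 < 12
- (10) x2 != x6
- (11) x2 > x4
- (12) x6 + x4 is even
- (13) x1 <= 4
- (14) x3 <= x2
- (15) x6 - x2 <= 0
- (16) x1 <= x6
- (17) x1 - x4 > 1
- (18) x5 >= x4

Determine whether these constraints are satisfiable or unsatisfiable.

Satisfiable

Take x1 = 4, x2 = 7, x3 = 2, x4 = 2, x5 = 7, x6 = 4. Then constraint 2: x1 - x2 = -3; constraint 4: x1 - x6 = 0, and every other listed constraint is also met.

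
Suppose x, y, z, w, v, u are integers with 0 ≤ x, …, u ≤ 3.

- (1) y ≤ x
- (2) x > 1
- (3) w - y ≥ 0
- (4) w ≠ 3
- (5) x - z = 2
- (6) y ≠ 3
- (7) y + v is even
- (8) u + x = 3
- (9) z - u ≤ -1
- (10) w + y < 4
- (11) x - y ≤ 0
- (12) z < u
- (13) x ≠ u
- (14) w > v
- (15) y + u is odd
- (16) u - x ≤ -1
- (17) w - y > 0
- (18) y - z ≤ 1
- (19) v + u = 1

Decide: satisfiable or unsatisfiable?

Constraints 9, 11, 16, and 18 give y − x ≥ 0, x − u ≥ 1, u − z ≥ 1, z − y ≥ -1.
Adding all 4 inequalities: the left sides telescope to 0, and the right sides sum to 0 + 1 + 1 + (-1) = 1. So 0 ≥ 1, which is false.

Unsatisfiable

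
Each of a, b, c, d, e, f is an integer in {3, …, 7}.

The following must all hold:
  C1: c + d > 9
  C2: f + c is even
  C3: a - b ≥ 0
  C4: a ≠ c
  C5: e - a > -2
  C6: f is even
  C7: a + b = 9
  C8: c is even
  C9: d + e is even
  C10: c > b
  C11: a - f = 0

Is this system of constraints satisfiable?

Satisfiable

Setting (a, b, c, d, e, f) = (6, 3, 4, 6, 6, 6) satisfies everything: constraint 1: c + d = 10; constraint 3: a - b = 3, and the others follow.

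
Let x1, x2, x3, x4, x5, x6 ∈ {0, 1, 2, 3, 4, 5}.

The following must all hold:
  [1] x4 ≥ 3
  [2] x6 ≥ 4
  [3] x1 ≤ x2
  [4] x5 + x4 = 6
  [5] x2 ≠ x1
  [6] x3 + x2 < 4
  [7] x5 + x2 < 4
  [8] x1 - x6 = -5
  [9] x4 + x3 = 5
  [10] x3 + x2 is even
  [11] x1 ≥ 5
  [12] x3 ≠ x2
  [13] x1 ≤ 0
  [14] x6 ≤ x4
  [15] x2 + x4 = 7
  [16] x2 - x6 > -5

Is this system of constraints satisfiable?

Unsatisfiable

From constraints 3 and 11: x2 ≥ x1 ≥ 5. From constraints 2 and 14: x4 ≥ x6 ≥ 4. Hence x2 + x4 ≥ 9. But constraint 15 requires x2 + x4 = 7, and 7 < 9. Contradiction.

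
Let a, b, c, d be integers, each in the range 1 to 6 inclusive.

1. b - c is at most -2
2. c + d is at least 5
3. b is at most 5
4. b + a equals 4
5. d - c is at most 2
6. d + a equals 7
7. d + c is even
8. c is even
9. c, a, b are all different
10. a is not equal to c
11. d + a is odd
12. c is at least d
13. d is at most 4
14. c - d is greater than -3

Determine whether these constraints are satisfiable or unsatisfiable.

Satisfiable

The assignment a = 3, b = 1, c = 4, d = 4 works:
  constraint 1 holds since b - c = -3.
  constraint 2 holds since c + d = 8.
  constraint 4 holds since b + a = 4.
The rest check out directly.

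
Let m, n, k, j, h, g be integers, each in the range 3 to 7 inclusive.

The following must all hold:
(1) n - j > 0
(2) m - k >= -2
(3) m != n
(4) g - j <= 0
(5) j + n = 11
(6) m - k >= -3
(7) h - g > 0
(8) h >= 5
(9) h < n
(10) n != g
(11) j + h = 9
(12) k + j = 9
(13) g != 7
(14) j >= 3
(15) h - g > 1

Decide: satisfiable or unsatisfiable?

Satisfiable

One satisfying assignment is m = 4, n = 7, k = 5, j = 4, h = 5, g = 3.
For the less obvious constraints — constraint 1: n - j = 3; constraint 2: m - k = -1 — and the others hold by inspection.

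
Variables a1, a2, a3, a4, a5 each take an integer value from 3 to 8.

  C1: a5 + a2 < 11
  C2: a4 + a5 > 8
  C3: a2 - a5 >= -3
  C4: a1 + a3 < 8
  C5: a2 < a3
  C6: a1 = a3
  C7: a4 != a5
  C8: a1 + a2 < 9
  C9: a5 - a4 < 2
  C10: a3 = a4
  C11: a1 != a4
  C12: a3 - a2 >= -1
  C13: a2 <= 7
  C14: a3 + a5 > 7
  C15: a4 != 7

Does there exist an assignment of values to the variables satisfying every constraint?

From constraints 6 and 10, a1 = a3 = a4, so a1 = a4. But constraint 11 says a1 ≠ a4. Contradiction.

Unsatisfiable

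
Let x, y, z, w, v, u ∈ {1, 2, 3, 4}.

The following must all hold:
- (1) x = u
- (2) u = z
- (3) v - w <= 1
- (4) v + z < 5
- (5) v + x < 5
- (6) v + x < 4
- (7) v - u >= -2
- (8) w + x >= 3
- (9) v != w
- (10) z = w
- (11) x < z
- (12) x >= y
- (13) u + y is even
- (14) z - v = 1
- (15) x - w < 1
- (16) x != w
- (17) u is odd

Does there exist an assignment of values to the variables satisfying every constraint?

From constraints 1, 2, and 10, x = u = z = w, so x = w. But constraint 16 says x ≠ w. Contradiction.

Unsatisfiable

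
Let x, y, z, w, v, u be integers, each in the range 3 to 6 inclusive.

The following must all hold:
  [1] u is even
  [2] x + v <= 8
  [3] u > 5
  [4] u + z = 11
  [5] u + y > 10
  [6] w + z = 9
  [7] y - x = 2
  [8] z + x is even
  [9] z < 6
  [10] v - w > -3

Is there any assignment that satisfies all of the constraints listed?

Satisfiable

Setting (x, y, z, w, v, u) = (3, 5, 5, 4, 4, 6) satisfies everything: constraint 2: x + v = 7; constraint 4: u + z = 11, and the others follow.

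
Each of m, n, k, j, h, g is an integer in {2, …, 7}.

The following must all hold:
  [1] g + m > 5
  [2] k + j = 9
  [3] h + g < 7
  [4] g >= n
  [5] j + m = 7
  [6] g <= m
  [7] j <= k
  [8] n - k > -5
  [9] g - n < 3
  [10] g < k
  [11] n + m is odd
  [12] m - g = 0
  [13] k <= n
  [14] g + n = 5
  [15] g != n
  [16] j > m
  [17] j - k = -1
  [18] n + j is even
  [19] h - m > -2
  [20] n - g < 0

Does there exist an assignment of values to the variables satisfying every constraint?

Constraints 6, 7, 13, 16, and 20 give j ≤ k, k ≤ n, n < g, g ≤ m, m < j. Chaining: j ≤ k ≤ n < g ≤ m < j, which forces j < j — impossible.

Unsatisfiable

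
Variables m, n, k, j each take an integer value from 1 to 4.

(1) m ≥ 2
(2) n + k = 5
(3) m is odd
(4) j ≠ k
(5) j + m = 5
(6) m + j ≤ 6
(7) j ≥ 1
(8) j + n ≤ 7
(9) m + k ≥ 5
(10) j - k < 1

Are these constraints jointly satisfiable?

One satisfying assignment is m = 3, n = 2, k = 3, j = 2.
For the less obvious constraints — constraint 2: n + k = 5; constraint 5: j + m = 5; constraint 6: m + j = 5 — and the others hold by inspection.

Satisfiable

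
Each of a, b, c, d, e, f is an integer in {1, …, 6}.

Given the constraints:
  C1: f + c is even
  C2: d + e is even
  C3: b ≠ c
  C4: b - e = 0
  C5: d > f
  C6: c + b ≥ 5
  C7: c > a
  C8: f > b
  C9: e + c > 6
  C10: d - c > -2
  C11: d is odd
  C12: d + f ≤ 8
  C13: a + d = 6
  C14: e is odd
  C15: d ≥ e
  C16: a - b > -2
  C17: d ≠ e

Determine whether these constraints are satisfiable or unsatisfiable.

Satisfiable

One satisfying assignment is a = 1, b = 1, c = 6, d = 5, e = 1, f = 2.
For the less obvious constraints — constraint 4: b - e = 0; constraint 6: c + b = 7; constraint 9: e + c = 7 — and the others hold by inspection.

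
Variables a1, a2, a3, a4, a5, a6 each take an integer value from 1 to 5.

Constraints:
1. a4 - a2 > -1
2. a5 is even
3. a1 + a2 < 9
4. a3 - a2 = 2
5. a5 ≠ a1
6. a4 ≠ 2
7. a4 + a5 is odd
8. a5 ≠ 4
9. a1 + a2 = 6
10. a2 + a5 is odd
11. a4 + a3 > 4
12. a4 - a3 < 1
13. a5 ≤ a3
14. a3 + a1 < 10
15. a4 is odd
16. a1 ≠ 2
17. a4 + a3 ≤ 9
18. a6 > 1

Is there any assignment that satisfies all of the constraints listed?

Take a1 = 5, a2 = 1, a3 = 3, a4 = 3, a5 = 2, a6 = 2. Then constraint 1: a4 - a2 = 2; constraint 3: a1 + a2 = 6; constraint 4: a3 - a2 = 2, and every other listed constraint is also met.

Satisfiable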